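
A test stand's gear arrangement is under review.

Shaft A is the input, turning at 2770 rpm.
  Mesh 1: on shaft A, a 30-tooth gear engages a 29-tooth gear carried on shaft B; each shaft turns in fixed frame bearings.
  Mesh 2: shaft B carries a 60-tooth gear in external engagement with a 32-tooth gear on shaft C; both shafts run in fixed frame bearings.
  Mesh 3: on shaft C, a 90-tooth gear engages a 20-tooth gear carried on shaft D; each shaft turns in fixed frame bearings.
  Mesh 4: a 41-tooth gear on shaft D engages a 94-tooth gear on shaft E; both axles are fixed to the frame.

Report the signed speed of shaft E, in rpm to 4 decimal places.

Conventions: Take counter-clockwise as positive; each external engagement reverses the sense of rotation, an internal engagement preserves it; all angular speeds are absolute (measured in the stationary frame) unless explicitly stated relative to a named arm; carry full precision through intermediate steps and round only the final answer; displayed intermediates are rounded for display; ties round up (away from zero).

4-mesh fixed-axis compound train (all bearings frame-fixed)
mesh 1 [30T→29T]: ω = 2770.0000×30/29 = 2865.5172 rpm, sense flips to −
mesh 2 [60T→32T]: ω = 2865.5172×60/32 = 5372.8448 rpm, sense flips to +
mesh 3 [90T→20T]: ω = 5372.8448×90/20 = 24177.8017 rpm, sense flips to −
mesh 4 [41T→94T]: ω = 24177.8017×41/94 = 10545.6369 rpm, sense flips to +
signed output speed = +10545.6369 rpm

+10545.6369 rpm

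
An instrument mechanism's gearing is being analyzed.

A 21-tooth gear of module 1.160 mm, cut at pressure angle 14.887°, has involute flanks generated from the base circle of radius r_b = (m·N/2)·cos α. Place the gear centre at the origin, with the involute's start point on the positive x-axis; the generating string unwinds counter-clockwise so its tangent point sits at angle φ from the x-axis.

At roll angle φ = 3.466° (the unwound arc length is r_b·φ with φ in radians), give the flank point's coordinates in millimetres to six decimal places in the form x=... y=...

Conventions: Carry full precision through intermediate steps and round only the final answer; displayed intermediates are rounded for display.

x=11.792689 y=0.000868

single-mesh involute tooth geometry (21T wheel at module 1.160)
pitch radius r_p = m·N/2 = 1.160·21/2 = 12.180000
base radius r_b = r_p·cos α = 12.180000·cos 14.887° = 11.771171
roll angle φ = 3.466° = 0.06049311 rad
x = r_b·(cos φ + φ·sin φ) = 11.792689
y = r_b·(sin φ − φ·cos φ) = 0.000868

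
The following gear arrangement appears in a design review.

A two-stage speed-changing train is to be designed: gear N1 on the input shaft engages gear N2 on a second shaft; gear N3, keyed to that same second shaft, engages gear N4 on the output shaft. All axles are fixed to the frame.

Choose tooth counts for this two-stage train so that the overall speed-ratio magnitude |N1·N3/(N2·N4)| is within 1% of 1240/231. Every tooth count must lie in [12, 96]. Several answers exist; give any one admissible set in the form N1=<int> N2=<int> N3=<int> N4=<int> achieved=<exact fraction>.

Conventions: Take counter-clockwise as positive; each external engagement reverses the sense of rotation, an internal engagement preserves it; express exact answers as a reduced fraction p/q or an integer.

design class (target 1240/231): fixed-axis compound train
target = 1240/231 in lowest terms: an exact hit needs N1·N3 = k·1240 and N2·N4 = k·231 for one integer k, every count in [12, 96]; additionally prefer no 1:1 stage (N1 ≠ N2, N3 ≠ N4)
k = 1: no 1:1-free in-range split of k·1240 and k·231 into factor pairs; take k = 2
k = 2: N1·N3 = 2480 = 31·80, N2·N4 = 462 = 14·33
achieved = 31·80/(14·33) = 1240/231; |achieved − target| = 0 ≤ 62/1155 ✓

N1=31 N2=14 N3=80 N4=33 achieved=1240/231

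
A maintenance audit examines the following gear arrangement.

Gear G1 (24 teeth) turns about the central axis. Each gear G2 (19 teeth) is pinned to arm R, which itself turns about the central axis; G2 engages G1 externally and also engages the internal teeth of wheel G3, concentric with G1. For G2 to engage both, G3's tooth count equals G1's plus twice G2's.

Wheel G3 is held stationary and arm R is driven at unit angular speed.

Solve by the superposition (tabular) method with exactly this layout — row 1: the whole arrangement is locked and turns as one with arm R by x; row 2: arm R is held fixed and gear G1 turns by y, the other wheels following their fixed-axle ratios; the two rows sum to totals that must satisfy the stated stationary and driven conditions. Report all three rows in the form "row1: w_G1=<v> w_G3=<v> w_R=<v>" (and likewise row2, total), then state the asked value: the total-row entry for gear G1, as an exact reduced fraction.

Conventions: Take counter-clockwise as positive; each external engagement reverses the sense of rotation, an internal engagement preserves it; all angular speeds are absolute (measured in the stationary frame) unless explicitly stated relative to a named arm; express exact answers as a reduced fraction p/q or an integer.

recognized (axles ride arm R): planetary set, 24/19/62 teeth
superposition row 1 [locked train]: every member turns x
superposition row 2 [arm held]: sun y, ring −(24/62)·y, arm 0
boundary: total ω_ring = x − (24/62)·y = 0 and total ω_arm = x = 1  ⇒  y = 31/12, x = 1
row 2 ring = −(24/62)·31/12 = -1
totals (row 1 + row 2): sun 1 + 31/12 = 43/12, ring 1 + (-1) = 0, arm 1 + 0 = 1
asked cell (total, sun) = 43/12

row1: w_G1=1 w_G3=1 w_R=1
row2: w_G1=31/12 w_G3=-1 w_R=0
total: w_G1=43/12 w_G3=0 w_R=1
asked value: 43/12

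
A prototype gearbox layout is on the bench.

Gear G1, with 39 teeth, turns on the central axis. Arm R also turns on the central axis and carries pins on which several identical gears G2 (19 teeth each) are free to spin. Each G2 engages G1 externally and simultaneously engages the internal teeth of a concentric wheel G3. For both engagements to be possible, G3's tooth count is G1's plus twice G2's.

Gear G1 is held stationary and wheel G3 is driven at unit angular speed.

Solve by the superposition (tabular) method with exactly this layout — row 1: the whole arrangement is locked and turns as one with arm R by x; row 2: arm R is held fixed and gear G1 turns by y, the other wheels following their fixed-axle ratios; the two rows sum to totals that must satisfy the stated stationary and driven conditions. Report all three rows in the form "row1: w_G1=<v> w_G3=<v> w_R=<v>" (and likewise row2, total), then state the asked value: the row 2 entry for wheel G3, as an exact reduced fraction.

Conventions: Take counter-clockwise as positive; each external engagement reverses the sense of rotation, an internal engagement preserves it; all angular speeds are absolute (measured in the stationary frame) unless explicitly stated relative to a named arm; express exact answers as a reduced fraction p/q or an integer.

row1: w_G1=77/116 w_G3=77/116 w_R=77/116
row2: w_G1=-77/116 w_G3=39/116 w_R=0
total: w_G1=0 w_G3=1 w_R=77/116
asked value: 39/116

recognized (axles ride arm R): planetary set, 39/19/77 teeth
row 1: whole set turns with the arm by x
row 2 — arm fixed, fixed-axis ratios: sun y, ring −(39/77)·y, arm 0
boundary: total ω_sun = x + y = 0 and total ω_ring = x − (39/77)·y = 1  ⇒  y = -77/116, x = 77/116
row 2 ring = −(39/77)·(-77/116) = 39/116
totals (row 1 + row 2): sun 77/116 + (-77/116) = 0, ring 77/116 + 39/116 = 1, arm 77/116 + 0 = 77/116
asked cell (row2, ring) = 39/116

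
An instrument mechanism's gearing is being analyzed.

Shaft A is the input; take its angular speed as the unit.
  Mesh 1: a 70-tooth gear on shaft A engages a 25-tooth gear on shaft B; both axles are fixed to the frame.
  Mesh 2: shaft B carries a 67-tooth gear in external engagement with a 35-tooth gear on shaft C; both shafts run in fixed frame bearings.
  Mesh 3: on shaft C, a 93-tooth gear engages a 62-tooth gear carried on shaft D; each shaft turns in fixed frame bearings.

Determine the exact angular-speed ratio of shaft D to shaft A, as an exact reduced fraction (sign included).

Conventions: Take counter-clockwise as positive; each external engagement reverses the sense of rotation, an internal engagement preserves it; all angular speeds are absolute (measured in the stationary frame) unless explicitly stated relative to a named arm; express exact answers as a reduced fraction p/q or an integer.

class = fixed-axis compound train [3 meshes; 3 ratios multiply, 3 sense flips]
mesh 1 [70T→25T]: running ratio 14/5, sense −
mesh 2 [67T→35T]: running ratio 134/25, sense +
mesh 3 [93T→62T]: running ratio 201/25, sense −
ω_out/ω_in = -201/25

-201/25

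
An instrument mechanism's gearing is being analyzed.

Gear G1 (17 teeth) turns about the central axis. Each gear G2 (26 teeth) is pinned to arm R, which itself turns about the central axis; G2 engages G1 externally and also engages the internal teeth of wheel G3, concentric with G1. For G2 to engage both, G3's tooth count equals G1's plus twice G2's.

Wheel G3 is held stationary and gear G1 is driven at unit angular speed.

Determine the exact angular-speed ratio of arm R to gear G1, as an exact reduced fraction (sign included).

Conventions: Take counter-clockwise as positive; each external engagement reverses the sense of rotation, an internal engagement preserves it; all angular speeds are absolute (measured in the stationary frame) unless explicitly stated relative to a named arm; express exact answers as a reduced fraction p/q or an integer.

recognized (axles ride arm R): planetary set, 17/26/69 teeth
ring teeth: 17 + 2·26 = 69
17(ω_sun−ω_arm) = −69(ω_ring−ω_arm),  ω_ring = 0, ω_sun = 1
17(1−ω_arm) = −69(0−ω_arm)  ⇒  86·ω_arm = 17  ⇒  ω_arm = 17/86
ω_out/ω_in = 17/86

17/86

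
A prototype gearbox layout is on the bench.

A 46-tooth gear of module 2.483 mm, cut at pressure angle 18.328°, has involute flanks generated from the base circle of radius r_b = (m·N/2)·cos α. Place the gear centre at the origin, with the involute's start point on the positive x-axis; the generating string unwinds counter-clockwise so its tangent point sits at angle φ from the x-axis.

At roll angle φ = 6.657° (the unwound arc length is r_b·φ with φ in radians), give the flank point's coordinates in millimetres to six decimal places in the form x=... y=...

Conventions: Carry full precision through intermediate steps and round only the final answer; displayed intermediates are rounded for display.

topology: single-mesh involute geometry — m = 2.483, N = 46
pitch radius r_p = m·N/2 = 2.483·46/2 = 57.109000
base radius r_b = r_p·cos α = 57.109000·cos 18.328° = 54.211970
roll angle φ = 6.657° = 0.11618657 rad
x = r_b·(cos φ + φ·sin φ) = 54.576648
y = r_b·(sin φ − φ·cos φ) = 0.028304

x=54.576648 y=0.028304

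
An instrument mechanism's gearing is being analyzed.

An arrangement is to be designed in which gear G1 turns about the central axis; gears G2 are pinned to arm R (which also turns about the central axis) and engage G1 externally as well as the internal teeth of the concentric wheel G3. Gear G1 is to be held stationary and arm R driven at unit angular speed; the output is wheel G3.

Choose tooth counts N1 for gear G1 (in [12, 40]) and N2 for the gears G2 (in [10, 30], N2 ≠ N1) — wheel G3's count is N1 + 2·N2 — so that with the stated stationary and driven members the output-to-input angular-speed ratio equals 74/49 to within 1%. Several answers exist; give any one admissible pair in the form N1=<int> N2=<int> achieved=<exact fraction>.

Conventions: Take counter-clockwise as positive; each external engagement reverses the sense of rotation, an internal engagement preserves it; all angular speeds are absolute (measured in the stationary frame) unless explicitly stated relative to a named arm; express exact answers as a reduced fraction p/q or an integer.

N1=25 N2=12 achieved=74/49

design class (target 74/49): planetary set
Willis with ω_sun = 0: ω_ring/ω_arm = (N1+N3)/N3; set equal to 74/49  ⇒  N3/N1 = 1/(74/49 − 1) = 49/25
N3 = N1 + 2·N2  ⇒  N2/N1 = (N3/N1 − 1)/2 = (49/25 − 1)/2 = 12/25
smallest multiple with N1 ≥ 12 and N2 ≥ 10: k = 1  ⇒  N1 = 1·25 = 25, N2 = 1·12 = 12 (N1 ≤ 40, N2 ≤ 30, N2 ≠ N1 ✓), N3 = 25 + 2·12 = 49
check: (N1+N3)/N3 with N1 = 25, N3 = 49 gives 74/49; |achieved − target| = 0 ≤ 37/2450 ✓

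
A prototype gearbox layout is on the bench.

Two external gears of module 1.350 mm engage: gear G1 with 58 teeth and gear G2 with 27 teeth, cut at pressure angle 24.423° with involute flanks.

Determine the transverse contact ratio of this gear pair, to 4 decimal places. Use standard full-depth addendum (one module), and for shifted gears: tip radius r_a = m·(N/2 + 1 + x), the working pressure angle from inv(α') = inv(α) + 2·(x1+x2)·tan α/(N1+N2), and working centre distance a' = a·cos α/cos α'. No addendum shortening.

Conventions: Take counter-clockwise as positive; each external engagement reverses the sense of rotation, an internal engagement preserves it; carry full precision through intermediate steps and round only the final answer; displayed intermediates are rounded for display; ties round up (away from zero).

1.5238

topology: single-mesh involute geometry — m = 1.350, 58T/27T pair
base radii: r_b1 = 35.646770, r_b2 = 16.594186
tip radii: r_a1 = 40.500000, r_a2 = 19.575000
no profile shift: α' = α, a' = a
action lengths: √(r_a1²−r_b1²) = 19.223886, √(r_a2²−r_b2²) = 10.383333
base pitch p_b = π·m·cos α = 3.861642
CR = (19.223886 + 10.383333 − 57.375000·sin 24.42300°)/3.861642 = 1.523802
contact ratio ≈ 1.5238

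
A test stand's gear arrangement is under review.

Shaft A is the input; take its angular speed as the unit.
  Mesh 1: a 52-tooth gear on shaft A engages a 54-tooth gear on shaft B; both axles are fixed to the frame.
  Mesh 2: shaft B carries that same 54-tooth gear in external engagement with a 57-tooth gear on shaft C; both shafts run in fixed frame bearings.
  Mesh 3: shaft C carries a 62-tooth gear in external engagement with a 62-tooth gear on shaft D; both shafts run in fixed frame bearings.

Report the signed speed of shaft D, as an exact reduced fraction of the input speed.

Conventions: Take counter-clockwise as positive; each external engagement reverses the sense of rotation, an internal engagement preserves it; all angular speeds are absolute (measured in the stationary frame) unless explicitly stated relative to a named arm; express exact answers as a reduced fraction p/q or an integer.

-52/57

3-mesh fixed-axis compound train (all bearings frame-fixed)
mesh 1 [52T→54T]: |ω|/ω_in = 1×52/54 = 26/27, sense flips to −
mesh 2 [54T→57T]: |ω|/ω_in = (26/27)×54/57 = 52/57, sense flips to +
mesh 3 [62T→62T]: |ω|/ω_in = (52/57)×62/62 = 52/57, sense flips to −
signed output speed (× input speed) = -52/57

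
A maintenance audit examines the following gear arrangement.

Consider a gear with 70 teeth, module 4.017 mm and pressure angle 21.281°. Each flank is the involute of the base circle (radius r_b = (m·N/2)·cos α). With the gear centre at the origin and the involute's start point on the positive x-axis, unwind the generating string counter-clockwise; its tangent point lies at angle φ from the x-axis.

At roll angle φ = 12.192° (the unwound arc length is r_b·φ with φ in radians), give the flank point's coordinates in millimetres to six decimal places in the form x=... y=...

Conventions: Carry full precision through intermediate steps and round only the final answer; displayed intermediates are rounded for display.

recognized (one wheel, involute flank): single-mesh tooth geometry, m = 4.017, N = 70
pitch radius r_p = m·N/2 = 4.017·70/2 = 140.595000
base radius r_b = r_p·cos α = 140.595000·cos 21.281° = 131.008057
roll angle φ = 12.192° = 0.21279054 rad
x = r_b·(cos φ + φ·sin φ) = 133.940576
y = r_b·(sin φ − φ·cos φ) = 0.418857

x=133.940576 y=0.418857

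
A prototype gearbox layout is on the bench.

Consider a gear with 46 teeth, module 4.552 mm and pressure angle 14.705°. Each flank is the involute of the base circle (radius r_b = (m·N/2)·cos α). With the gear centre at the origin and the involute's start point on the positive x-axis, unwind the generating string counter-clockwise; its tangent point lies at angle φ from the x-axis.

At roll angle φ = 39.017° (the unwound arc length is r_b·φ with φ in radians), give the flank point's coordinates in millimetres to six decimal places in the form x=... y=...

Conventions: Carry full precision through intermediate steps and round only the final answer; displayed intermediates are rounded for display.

topology: single-mesh involute geometry — m = 4.552, N = 46
pitch radius r_p = m·N/2 = 4.552·46/2 = 104.696000
base radius r_b = r_p·cos α = 104.696000·cos 14.705° = 101.266746
roll angle φ = 39.017° = 0.68097511 rad
x = r_b·(cos φ + φ·sin φ) = 122.094048
y = r_b·(sin φ − φ·cos φ) = 10.173365

x=122.094048 y=10.173365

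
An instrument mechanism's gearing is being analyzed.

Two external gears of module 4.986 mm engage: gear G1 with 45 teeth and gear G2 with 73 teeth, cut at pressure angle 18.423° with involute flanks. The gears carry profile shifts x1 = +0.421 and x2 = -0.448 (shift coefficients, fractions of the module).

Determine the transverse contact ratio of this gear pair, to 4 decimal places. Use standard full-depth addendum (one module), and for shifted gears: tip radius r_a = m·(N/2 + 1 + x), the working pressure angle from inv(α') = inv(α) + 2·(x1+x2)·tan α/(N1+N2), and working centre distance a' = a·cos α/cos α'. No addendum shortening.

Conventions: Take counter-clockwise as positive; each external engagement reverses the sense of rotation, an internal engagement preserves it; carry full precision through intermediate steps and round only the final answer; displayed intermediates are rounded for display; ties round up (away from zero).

1.8160

recognized (one external pair, fixed centres): single-mesh tooth geometry, m = 4.986, N1 = 45, N2 = 73
base radii: r_b1 = 106.435432, r_b2 = 172.661923
tip radii: r_a1 = 119.270106, r_a2 = 184.741272
inv(α') = inv(18.423°) + 2·(+0.421-0.448)·tan α/(45+73) = 0.01140719  ⇒  α' = 18.34392°
a' = a·cos α / cos α' = 294.1740·cos 18.423°/cos 18.34392° = 294.039099
action lengths: √(r_a1²−r_b1²) = 53.822458, √(r_a2²−r_b2²) = 65.705388
base pitch p_b = π·m·cos α = 14.861190
CR = (53.822458 + 65.705388 − 294.039099·sin 18.34392°)/14.861190 = 1.815993
contact ratio ≈ 1.8160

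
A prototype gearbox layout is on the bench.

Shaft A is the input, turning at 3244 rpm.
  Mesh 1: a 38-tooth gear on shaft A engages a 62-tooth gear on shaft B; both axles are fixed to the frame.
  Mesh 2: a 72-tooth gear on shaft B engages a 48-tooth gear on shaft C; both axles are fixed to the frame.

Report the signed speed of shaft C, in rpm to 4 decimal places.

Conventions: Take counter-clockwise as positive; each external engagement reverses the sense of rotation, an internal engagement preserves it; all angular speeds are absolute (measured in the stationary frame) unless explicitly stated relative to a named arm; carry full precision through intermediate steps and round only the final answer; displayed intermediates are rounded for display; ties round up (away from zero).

+2982.3871 rpm

topology: fixed-axis compound train — 2 meshes, A→C
mesh 1 [38T→62T]: ω = 3244.0000×38/62 = 1988.2581 rpm, sense flips to −
mesh 2 [72T→48T]: ω = 1988.2581×72/48 = 2982.3871 rpm, sense flips to +
signed output speed = +2982.3871 rpm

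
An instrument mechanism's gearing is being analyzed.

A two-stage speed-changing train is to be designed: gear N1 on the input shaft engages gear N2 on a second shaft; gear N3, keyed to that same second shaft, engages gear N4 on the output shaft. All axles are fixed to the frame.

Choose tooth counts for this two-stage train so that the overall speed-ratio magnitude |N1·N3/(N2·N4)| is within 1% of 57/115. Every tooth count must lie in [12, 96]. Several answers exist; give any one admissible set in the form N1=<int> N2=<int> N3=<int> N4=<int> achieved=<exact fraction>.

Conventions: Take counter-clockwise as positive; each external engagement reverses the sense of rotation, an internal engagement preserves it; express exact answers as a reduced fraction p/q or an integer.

class = fixed-axis compound train [2-stage, 57/115 wanted]
target = 57/115 in lowest terms: an exact hit needs N1·N3 = k·57 and N2·N4 = k·115 for one integer k, every count in [12, 96]; additionally prefer no 1:1 stage (N1 ≠ N2, N3 ≠ N4)
k = 1…3: no 1:1-free in-range split of k·57 and k·115 into factor pairs; take k = 4
k = 4: N1·N3 = 228 = 12·19, N2·N4 = 460 = 20·23
achieved = 12·19/(20·23) = 57/115; |achieved − target| = 0 ≤ 57/11500 ✓

N1=12 N2=20 N3=19 N4=23 achieved=57/115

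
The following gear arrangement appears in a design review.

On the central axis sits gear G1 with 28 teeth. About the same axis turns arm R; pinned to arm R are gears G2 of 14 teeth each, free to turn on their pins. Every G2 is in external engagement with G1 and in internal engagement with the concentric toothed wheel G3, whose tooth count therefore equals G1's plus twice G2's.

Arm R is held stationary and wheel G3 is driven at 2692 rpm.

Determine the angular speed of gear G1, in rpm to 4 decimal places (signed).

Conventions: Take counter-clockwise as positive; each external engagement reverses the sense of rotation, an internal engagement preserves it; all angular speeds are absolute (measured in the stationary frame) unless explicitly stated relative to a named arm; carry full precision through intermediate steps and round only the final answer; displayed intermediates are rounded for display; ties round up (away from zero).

class = planetary set [G3 = 28+2·14 = 56; Willis about the carrier]
normalise by the input: solve with ω_ring = 1, then scale by 2692 rpm
ring teeth: 28 + 2·14 = 56
28(ω_sun−ω_arm) = −56(ω_ring−ω_arm),  ω_arm = 0, ω_ring = 1
ω_sun = 0 − (56/28)(1−0) = -2
scale: ω_sun = -2 × 2692 rpm = -5384.0000 rpm

-5384.0000 rpm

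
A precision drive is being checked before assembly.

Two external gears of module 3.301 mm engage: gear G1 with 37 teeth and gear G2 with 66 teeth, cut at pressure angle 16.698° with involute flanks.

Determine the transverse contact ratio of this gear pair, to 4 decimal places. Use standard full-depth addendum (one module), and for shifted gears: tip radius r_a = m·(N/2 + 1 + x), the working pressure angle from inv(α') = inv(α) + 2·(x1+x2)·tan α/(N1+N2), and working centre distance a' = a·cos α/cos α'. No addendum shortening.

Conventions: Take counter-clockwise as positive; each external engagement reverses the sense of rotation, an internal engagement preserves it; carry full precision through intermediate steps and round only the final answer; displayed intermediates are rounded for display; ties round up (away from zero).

class = single-mesh tooth geometry [involute pair 37T × 66T, m = 3.301]
base radii: r_b1 = 58.493396, r_b2 = 104.339570
tip radii: r_a1 = 64.369500, r_a2 = 112.234000
no profile shift: α' = α, a' = a
action lengths: √(r_a1²−r_b1²) = 26.869224, √(r_a2²−r_b2²) = 41.348819
base pitch p_b = π·m·cos α = 9.933104
CR = (26.869224 + 41.348819 − 170.001500·sin 16.69800°)/9.933104 = 1.950247
contact ratio ≈ 1.9502

1.9502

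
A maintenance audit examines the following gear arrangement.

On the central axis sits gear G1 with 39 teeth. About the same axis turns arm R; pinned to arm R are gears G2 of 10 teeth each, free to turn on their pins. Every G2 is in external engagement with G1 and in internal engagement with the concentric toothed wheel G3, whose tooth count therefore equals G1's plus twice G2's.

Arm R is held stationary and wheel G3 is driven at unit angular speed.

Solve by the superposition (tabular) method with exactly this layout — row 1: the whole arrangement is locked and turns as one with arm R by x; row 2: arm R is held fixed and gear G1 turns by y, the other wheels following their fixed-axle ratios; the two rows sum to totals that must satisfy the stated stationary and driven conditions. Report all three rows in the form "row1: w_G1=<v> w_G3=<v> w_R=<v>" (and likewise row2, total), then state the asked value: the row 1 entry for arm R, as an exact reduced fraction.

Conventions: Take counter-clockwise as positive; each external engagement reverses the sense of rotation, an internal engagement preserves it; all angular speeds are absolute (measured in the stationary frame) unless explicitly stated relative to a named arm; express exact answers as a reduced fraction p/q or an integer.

row1: w_G1=0 w_G3=0 w_R=0
row2: w_G1=-59/39 w_G3=1 w_R=0
total: w_G1=-59/39 w_G3=1 w_R=0
asked value: 0

planetary set (39T centre, 10T on arm, 59T internal) — Willis relation
row 1: whole set turns with the arm by x
row 2 — arm fixed, fixed-axis ratios: sun y, ring −(39/59)·y, arm 0
boundary: total ω_arm = x = 0 and total ω_ring = x − (39/59)·y = 1  ⇒  y = -59/39, x = 0
row 2 ring = −(39/59)·(-59/39) = 1
totals (row 1 + row 2): sun 0 + (-59/39) = -59/39, ring 0 + 1 = 1, arm 0 + 0 = 0
asked cell (row1, arm) = 0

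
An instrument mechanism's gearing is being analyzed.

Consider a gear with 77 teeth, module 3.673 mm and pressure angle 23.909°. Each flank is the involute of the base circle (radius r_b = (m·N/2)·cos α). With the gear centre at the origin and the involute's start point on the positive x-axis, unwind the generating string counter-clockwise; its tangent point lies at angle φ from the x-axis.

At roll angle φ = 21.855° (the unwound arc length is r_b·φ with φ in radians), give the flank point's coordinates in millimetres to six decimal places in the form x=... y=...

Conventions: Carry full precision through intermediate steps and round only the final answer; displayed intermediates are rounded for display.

class = single-mesh tooth geometry [base-circle involute, m = 3.673, 77T]
pitch radius r_p = m·N/2 = 3.673·77/2 = 141.410500
base radius r_b = r_p·cos α = 141.410500·cos 23.909° = 129.276108
roll angle φ = 21.855° = 0.38144171 rad
x = r_b·(cos φ + φ·sin φ) = 138.341466
y = r_b·(sin φ − φ·cos φ) = 2.356945

x=138.341466 y=2.356945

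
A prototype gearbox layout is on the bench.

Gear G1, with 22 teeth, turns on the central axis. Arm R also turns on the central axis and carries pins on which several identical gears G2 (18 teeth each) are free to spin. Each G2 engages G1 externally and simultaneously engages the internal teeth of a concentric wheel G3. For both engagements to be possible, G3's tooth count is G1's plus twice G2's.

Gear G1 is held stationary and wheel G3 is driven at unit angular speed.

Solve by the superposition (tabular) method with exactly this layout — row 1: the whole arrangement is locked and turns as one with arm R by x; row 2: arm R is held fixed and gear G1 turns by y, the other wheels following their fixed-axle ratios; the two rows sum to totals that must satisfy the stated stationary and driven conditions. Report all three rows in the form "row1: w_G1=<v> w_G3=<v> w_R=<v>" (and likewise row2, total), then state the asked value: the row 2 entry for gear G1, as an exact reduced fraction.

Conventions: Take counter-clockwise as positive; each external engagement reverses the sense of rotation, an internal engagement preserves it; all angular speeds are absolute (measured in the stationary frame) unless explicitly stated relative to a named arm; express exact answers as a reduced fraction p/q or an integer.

row1: w_G1=29/40 w_G3=29/40 w_R=29/40
row2: w_G1=-29/40 w_G3=11/40 w_R=0
total: w_G1=0 w_G3=1 w_R=29/40
asked value: -29/40

recognized (axles ride arm R): planetary set, 22/18/58 teeth
superposition row 1 [locked train]: every member turns x
row 2 — arm fixed, fixed-axis ratios: sun y, ring −(22/58)·y, arm 0
boundary: total ω_sun = x + y = 0 and total ω_ring = x − (22/58)·y = 1  ⇒  y = -29/40, x = 29/40
row 2 ring = −(22/58)·(-29/40) = 11/40
totals (row 1 + row 2): sun 29/40 + (-29/40) = 0, ring 29/40 + 11/40 = 1, arm 29/40 + 0 = 29/40
asked cell (row2, sun) = -29/40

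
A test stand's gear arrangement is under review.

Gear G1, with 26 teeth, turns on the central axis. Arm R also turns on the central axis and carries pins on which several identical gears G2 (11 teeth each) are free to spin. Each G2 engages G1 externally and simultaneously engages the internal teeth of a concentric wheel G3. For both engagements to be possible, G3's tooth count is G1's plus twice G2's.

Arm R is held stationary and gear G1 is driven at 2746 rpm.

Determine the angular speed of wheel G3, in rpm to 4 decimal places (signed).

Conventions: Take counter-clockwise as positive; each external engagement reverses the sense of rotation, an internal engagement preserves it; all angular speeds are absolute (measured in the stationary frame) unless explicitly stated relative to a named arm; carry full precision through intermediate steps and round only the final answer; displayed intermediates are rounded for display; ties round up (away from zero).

-1487.4167 rpm

topology: planetary set — G1 26T / G2 11T / G3 48T, arm = carrier (Willis)
normalise by the input: solve with ω_sun = 1, then scale by 2746 rpm
ring teeth: 26 + 2·11 = 48
26(ω_sun−ω_arm) = −48(ω_ring−ω_arm),  ω_arm = 0, ω_sun = 1
ω_ring = 0 − (26/48)(1−0) = -13/24
scale: ω_ring = -13/24 × 2746 rpm = -1487.4167 rpm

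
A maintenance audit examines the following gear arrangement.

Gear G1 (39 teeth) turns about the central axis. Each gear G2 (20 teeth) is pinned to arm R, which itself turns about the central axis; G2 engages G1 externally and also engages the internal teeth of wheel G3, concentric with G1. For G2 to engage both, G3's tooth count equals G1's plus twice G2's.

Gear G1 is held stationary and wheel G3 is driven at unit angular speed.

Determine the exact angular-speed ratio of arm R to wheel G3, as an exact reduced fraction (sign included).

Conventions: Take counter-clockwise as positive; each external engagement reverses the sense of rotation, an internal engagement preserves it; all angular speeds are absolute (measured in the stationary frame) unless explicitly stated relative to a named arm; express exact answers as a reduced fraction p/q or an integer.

planetary set (39T centre, 20T on arm, 79T internal) — Willis relation
ring teeth: 39 + 2·20 = 79
39(ω_sun−ω_arm) = −79(ω_ring−ω_arm),  ω_sun = 0, ω_ring = 1
39(0−ω_arm) = −79(1−ω_arm)  ⇒  118·ω_arm = 79  ⇒  ω_arm = 79/118
ω_out/ω_in = 79/118

79/118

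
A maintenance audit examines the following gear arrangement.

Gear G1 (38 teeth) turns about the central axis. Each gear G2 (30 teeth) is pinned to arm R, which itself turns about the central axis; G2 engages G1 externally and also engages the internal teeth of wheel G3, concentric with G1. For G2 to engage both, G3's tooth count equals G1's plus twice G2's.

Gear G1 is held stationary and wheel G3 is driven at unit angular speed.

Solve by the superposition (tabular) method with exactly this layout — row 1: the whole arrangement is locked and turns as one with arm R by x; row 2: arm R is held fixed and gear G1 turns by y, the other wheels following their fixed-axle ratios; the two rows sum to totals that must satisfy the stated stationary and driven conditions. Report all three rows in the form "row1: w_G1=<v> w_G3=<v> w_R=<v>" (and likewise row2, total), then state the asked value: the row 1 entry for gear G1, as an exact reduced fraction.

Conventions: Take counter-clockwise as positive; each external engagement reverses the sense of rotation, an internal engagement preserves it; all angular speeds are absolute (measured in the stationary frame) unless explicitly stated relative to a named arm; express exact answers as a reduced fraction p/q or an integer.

planetary set (38T centre, 30T on arm, 98T internal) — Willis relation
row 1 — lock + rotate with arm: ω_sun = ω_ring = ω_arm = x
row 2 (arm held, sun turns y): ω_ring = −(38/98)·y, ω_arm = 0
boundary: total ω_sun = x + y = 0 and total ω_ring = x − (38/98)·y = 1  ⇒  y = -49/68, x = 49/68
row 2 ring = −(38/98)·(-49/68) = 19/68
totals (row 1 + row 2): sun 49/68 + (-49/68) = 0, ring 49/68 + 19/68 = 1, arm 49/68 + 0 = 49/68
asked cell (row1, sun) = 49/68

row1: w_G1=49/68 w_G3=49/68 w_R=49/68
row2: w_G1=-49/68 w_G3=19/68 w_R=0
total: w_G1=0 w_G3=1 w_R=49/68
asked value: 49/68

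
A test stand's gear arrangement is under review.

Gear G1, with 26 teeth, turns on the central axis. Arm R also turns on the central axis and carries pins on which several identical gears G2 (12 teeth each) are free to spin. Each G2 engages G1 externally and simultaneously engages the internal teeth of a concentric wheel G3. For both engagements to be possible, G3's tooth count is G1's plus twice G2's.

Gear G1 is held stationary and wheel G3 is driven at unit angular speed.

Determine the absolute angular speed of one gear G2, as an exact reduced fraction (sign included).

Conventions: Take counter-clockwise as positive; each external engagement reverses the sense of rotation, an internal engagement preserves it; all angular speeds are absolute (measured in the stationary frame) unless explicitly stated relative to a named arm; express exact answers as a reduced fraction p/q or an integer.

25/12

topology: planetary set — G1 26T / G2 12T / G3 50T, arm = carrier (Willis)
ring teeth: 26 + 2·12 = 50
26(ω_sun−ω_arm) = −50(ω_ring−ω_arm),  ω_sun = 0, ω_ring = 1
26(0−ω_arm) = −50(1−ω_arm)  ⇒  76·ω_arm = 50  ⇒  ω_arm = 25/38
sun–planet mesh: 26·(0−25/38) = −12·(ω_p−ω_arm)  ⇒  ω_p−ω_arm = 325/228
ω_p = 25/38 + 325/228 = 25/12
exact speed ratio = 25/12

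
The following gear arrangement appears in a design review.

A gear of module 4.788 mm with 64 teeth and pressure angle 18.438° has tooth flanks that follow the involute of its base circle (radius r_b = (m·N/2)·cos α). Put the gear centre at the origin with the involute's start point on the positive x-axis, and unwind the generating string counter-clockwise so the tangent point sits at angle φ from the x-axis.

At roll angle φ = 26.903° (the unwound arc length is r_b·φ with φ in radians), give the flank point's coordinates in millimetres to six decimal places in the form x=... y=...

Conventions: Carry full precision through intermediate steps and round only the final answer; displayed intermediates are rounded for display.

class = single-mesh tooth geometry [base-circle involute, m = 4.788, 64T]
pitch radius r_p = m·N/2 = 4.788·64/2 = 153.216000
base radius r_b = r_p·cos α = 153.216000·cos 18.438° = 145.350880
roll angle φ = 26.903° = 0.46954593 rad
x = r_b·(cos φ + φ·sin φ) = 160.501476
y = r_b·(sin φ − φ·cos φ) = 4.905974

x=160.501476 y=4.905974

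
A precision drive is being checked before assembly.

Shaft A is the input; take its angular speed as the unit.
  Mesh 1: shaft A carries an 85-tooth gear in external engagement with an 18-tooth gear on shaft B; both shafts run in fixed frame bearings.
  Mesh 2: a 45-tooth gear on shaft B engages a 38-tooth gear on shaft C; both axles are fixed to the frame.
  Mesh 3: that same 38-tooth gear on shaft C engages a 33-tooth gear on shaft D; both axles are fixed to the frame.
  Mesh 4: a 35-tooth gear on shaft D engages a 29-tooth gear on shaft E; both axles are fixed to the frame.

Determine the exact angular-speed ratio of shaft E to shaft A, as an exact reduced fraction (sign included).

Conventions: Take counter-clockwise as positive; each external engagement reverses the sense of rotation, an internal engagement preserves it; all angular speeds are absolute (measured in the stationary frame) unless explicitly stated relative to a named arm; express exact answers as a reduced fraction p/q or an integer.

14875/1914

class = fixed-axis compound train [4 meshes; 4 ratios multiply, 4 sense flips]
mesh 1 [85T→18T]: running ratio 85/18, sense −
mesh 2 [45T→38T]: running ratio 425/76, sense +
mesh 3 [38T→33T]: running ratio 425/66, sense −
mesh 4 [35T→29T]: running ratio 14875/1914, sense +
ω_out/ω_in = 14875/1914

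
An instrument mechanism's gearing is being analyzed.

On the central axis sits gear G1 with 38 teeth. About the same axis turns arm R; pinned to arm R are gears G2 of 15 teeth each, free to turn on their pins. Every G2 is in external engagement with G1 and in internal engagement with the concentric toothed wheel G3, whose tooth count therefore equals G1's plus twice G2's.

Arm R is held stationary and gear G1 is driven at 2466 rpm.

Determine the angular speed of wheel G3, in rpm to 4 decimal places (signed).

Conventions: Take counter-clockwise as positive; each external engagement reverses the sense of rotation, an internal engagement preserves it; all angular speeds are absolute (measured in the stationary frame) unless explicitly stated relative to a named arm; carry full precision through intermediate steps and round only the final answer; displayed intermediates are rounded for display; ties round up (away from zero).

recognized (axles ride arm R): planetary set, 38/15/68 teeth
normalise by the input: solve with ω_sun = 1, then scale by 2466 rpm
ring teeth: 38 + 2·15 = 68
38(ω_sun−ω_arm) = −68(ω_ring−ω_arm),  ω_arm = 0, ω_sun = 1
ω_ring = 0 − (38/68)(1−0) = -19/34
scale: ω_ring = -19/34 × 2466 rpm = -1378.0588 rpm

-1378.0588 rpm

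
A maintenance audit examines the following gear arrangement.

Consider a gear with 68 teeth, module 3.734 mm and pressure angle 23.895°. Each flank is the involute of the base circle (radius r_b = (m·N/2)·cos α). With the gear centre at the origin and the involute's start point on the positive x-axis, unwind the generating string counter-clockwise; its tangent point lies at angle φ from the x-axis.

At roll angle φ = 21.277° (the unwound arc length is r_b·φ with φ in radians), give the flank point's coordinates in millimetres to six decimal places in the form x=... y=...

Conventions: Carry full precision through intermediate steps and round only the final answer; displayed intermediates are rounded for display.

class = single-mesh tooth geometry [base-circle involute, m = 3.734, 68T]
pitch radius r_p = m·N/2 = 3.734·68/2 = 126.956000
base radius r_b = r_p·cos α = 126.956000·cos 23.895° = 116.074513
roll angle φ = 21.277° = 0.37135370 rad
x = r_b·(cos φ + φ·sin φ) = 123.804236
y = r_b·(sin φ − φ·cos φ) = 1.954240

x=123.804236 y=1.954240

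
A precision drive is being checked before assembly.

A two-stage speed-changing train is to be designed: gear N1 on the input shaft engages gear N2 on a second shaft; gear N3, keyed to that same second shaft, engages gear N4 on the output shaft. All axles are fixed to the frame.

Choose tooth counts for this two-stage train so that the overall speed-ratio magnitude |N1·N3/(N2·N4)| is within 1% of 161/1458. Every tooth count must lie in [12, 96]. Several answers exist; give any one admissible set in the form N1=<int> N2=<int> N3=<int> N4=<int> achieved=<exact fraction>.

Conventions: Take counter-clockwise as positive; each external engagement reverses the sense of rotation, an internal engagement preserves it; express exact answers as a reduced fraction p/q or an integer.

topology: fixed-axis compound train — 2 stages, target 161/1458
target = 161/1458 in lowest terms: an exact hit needs N1·N3 = k·161 and N2·N4 = k·1458 for one integer k, every count in [12, 96]; additionally prefer no 1:1 stage (N1 ≠ N2, N3 ≠ N4)
k = 1: no 1:1-free in-range split of k·161 and k·1458 into factor pairs; take k = 2
k = 2: N1·N3 = 322 = 14·23, N2·N4 = 2916 = 36·81
achieved = 14·23/(36·81) = 161/1458; |achieved − target| = 0 ≤ 161/145800 ✓

N1=14 N2=36 N3=23 N4=81 achieved=161/1458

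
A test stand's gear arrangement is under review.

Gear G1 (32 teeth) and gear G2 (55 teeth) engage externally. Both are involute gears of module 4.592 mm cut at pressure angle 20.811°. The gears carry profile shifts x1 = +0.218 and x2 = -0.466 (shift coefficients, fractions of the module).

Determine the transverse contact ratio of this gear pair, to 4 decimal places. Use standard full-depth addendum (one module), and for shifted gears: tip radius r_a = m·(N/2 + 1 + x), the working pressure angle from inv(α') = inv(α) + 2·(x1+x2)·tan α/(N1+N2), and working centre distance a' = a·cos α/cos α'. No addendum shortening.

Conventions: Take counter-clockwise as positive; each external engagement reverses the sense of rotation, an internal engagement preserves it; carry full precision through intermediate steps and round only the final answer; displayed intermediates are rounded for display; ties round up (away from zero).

class = single-mesh tooth geometry [involute pair 32T × 55T, m = 4.592]
base radii: r_b1 = 68.678502, r_b2 = 118.041175
tip radii: r_a1 = 79.065056, r_a2 = 128.732128
inv(α') = inv(20.811°) + 2·(+0.218-0.466)·tan α/(32+55) = 0.01469668  ⇒  α' = 19.90973°
a' = a·cos α / cos α' = 199.7520·cos 20.811°/cos 19.90973° = 198.589294
action lengths: √(r_a1²−r_b1²) = 39.173288, √(r_a2²−r_b2²) = 51.363818
base pitch p_b = π·m·cos α = 13.484992
CR = (39.173288 + 51.363818 − 198.589294·sin 19.90973°)/13.484992 = 1.698901
contact ratio ≈ 1.6989

1.6989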